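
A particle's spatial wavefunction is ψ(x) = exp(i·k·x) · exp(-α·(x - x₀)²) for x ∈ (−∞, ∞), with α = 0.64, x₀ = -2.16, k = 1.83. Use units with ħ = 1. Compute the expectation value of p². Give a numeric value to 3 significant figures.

3.99

p² ψ = −ħ² d²ψ/dx²; ⟨p²⟩ = −ħ² ∫ ψ*·ψ'' dx / ∫|ψ|² dx.
Gaussian moments (u = x − x₀): ∫u^(2j)·e^(−2αu²) du = (2j−1)!!/(4α)^j · √(π/(2α)), odd powers integrate to 0; here √(π/(2α)) = 1.5666. Derivatives: ψ′ = (ik − 2αu)·ψ, ψ″ = ((ik − 2αu)² − 2α)·ψ; the odd-in-u pieces drop out.
State is unnormalized: ∫|ψ|² dx = 1.5666, and ∫ψ*·(−ħ² ψ'') dx = 6.2492, so ⟨p²⟩ = 6.2492 / 1.5666.
⟨p²⟩ = 3.9889.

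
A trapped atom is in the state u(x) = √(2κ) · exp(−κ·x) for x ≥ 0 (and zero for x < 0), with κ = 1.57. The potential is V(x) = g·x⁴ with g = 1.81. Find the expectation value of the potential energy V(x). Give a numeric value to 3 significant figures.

0.447

⟨V⟩ = ∫ V(x)·|u|² dx.
Every integrand reduces to terms xʲ·e^(−2κx) on [0, ∞); use ∫₀^∞ xʲ·e^(−2κx) dx = j!/(2κ)^(j+1).
⟨V⟩ = 0.44686.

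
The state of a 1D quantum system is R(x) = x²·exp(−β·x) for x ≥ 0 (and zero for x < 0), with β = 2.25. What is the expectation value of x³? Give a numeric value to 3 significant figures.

2.30

⟨x³⟩ = ∫ x³·|R|² dx / ∫|R|² dx (integrals over the domain).
Every integrand reduces to terms xʲ·e^(−2βx) on [0, ∞); use ∫₀^∞ xʲ·e^(−2βx) dx = j!/(2β)^(j+1).
State is unnormalized: ∫|R|² dx = 0.013006, and ∫R*·x³·R dx = 0.029973, so ⟨x³⟩ = 0.029973 / 0.013006.
⟨x³⟩ = 2.3045.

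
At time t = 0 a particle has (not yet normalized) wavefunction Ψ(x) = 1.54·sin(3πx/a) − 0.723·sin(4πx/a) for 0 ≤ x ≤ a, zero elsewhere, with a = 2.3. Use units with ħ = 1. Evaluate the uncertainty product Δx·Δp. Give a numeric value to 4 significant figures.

Δx = √(⟨x²⟩−⟨x⟩²), Δp = √(⟨p²⟩−⟨p⟩²).
On 0 ≤ x ≤ a (j ≠ l): ∫sin²(jπx/a) dx = a/2, ∫sin(jπx/a)·sin(lπx/a) dx = 0; diagonal moments ∫x·sin²(jπx/a) dx = a²/4, ∫x²·sin²(jπx/a) dx = a³·(1/6 − 1/(4j²π²)); cross terms ∫x·sin(jπx/a)·sin(lπx/a) dx = 0 for j + l even and −4jla²/(π²(j² − l²)²) for j + l odd, ∫x²·sin(jπx/a)·sin(lπx/a) dx = (−1)^(j+l)·4jla³/(π²(j² − l²)²); higher powers the same way via product-to-sum and parts. d²/dx² sin(jπx/a) = −(jπ/a)²·sin(jπx/a); on 0 ≤ x ≤ a, ∫sin²(jπx/a) dx = a/2 and ∫sin(jπx/a)·sin(lπx/a) dx = 0 for j ≠ l, so only diagonal terms survive in ∫|Ψ|² and ∫Ψ·Ψ″; ∫Ψ·Ψ′ dx = [Ψ²/2] between the walls = 0.
Normalization: ∫|Ψ|² dx = 3.3285.
⟨x⟩ = 1.5013, ⟨x²⟩ = 2.5438 ⇒ Δx = 0.53853.
⟨p⟩ = 0.0000, ⟨p²⟩ = 19.150 ⇒ Δp = 4.3761.
Δx·Δp = 2.3567.

2.357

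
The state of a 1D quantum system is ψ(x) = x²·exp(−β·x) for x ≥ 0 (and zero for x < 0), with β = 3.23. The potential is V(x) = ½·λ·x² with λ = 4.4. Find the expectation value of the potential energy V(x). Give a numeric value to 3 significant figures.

⟨V⟩ = ∫ V(x)·|ψ|² dx / ∫|ψ|² dx.
Every integrand reduces to terms xʲ·e^(−2βx) on [0, ∞); use ∫₀^∞ xʲ·e^(−2βx) dx = j!/(2β)^(j+1).
State is unnormalized: ∫|ψ|² dx = 0.0021333, and ∫ψ*·V(x)·ψ dx = 0.0033739, so ⟨V⟩ = 0.0033739 / 0.0021333.
⟨V⟩ = 1.5815.

1.58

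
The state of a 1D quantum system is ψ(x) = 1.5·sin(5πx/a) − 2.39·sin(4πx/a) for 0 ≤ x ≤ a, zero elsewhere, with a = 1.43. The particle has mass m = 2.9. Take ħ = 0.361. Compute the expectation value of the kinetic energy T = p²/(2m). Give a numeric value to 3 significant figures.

T = −(ħ²/2m) d²/dx², so ⟨T⟩ = −(ħ²/2m) ∫ ψ*·ψ'' dx / ∫|ψ|² dx; with m = 2.9.
d²/dx² sin(jπx/a) = −(jπ/a)²·sin(jπx/a); on 0 ≤ x ≤ a, ∫sin²(jπx/a) dx = a/2 and ∫sin(jπx/a)·sin(lπx/a) dx = 0 for j ≠ l, so only diagonal terms survive in ∫|ψ|² and ∫ψ·ψ″; ∫ψ·ψ′ dx = [ψ²/2] between the walls = 0.
State is unnormalized: ∫|ψ|² dx = 5.6929, and ∫ψ*·(−ħ²/2m · ψ'') dx = 11.448, so ⟨T⟩ = 11.448 / 5.6929.
⟨T⟩ = 2.0109.

2.01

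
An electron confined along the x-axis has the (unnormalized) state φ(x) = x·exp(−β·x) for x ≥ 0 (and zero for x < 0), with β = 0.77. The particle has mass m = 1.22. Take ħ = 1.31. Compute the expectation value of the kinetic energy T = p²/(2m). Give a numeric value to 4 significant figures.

0.4170

T = −(ħ²/2m) d²/dx², so ⟨T⟩ = −(ħ²/2m) ∫ φ*·φ'' dx / ∫|φ|² dx; with m = 1.22.
Differentiate x·exp(−β·x) with the product rule; every integrand then reduces to terms xʲ·e^(−2βx) on [0, ∞), with ∫₀^∞ xʲ·e^(−2βx) dx = j!/(2β)^(j+1).
State is unnormalized: ∫|φ|² dx = 0.54761, and ∫φ*·(−ħ²/2m · φ'') dx = 0.22835, so ⟨T⟩ = 0.22835 / 0.54761.
⟨T⟩ = 0.41700.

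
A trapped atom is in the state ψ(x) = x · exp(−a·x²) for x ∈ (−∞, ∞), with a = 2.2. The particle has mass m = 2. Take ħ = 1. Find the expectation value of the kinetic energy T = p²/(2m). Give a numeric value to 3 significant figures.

1.65

T = −(ħ²/2m) d²/dx², so ⟨T⟩ = −(ħ²/2m) ∫ ψ*·ψ'' dx / ∫|ψ|² dx; with m = 2.
Expand each integrand as polynomial × e^(−2ax²) and use ∫x^(2j)·e^(−2ax²) dx = (2j−1)!!/(4a)^j · √(π/(2a)), odd powers → 0; here √(π/(2a)) = 0.84498. Differentiate with the product rule, d/dx e^(−ax²) = −2ax·e^(−ax²).
State is unnormalized: ∫|ψ|² dx = 0.096021, and ∫ψ*·(−ħ²/2m · ψ'') dx = 0.15843, so ⟨T⟩ = 0.15843 / 0.096021.
⟨T⟩ = 1.6500.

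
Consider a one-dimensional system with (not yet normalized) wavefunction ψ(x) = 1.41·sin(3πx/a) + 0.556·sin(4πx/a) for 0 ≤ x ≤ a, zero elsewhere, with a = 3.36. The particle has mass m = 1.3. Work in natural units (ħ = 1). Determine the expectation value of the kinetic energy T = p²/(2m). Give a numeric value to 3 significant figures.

3.34

T = −(ħ²/2m) d²/dx², so ⟨T⟩ = −(ħ²/2m) ∫ ψ*·ψ'' dx / ∫|ψ|² dx; with m = 1.3.
d²/dx² sin(jπx/a) = −(jπ/a)²·sin(jπx/a); on 0 ≤ x ≤ a, ∫sin²(jπx/a) dx = a/2 and ∫sin(jπx/a)·sin(lπx/a) dx = 0 for j ≠ l, so only diagonal terms survive in ∫|ψ|² and ∫ψ·ψ″; ∫ψ·ψ′ dx = [ψ²/2] between the walls = 0.
State is unnormalized: ∫|ψ|² dx = 3.8594, and ∫ψ*·(−ħ²/2m · ψ'') dx = 12.901, so ⟨T⟩ = 12.901 / 3.8594.
⟨T⟩ = 3.3429.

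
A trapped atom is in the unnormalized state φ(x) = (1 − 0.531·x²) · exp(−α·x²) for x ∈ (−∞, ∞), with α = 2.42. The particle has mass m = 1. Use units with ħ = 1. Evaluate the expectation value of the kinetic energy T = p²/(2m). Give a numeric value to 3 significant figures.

1.52

T = −(ħ²/2m) d²/dx², so ⟨T⟩ = −(ħ²/2m) ∫ φ*·φ'' dx / ∫|φ|² dx; with m = 1.
Expand each integrand as polynomial × e^(−2αx²) and use ∫x^(2j)·e^(−2αx²) dx = (2j−1)!!/(4α)^j · √(π/(2α)), odd powers → 0; here √(π/(2α)) = 0.80566. Differentiate with the product rule, d/dx e^(−αx²) = −2αx·e^(−αx²).
State is unnormalized: ∫|φ|² dx = 0.72454, and ∫φ*·(−ħ²/2m · φ'') dx = 1.1023, so ⟨T⟩ = 1.1023 / 0.72454.
⟨T⟩ = 1.5214.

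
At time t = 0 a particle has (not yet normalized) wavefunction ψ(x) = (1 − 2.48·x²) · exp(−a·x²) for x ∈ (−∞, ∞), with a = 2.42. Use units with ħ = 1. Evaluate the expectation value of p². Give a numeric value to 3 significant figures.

p² ψ = −ħ² d²ψ/dx²; ⟨p²⟩ = −ħ² ∫ ψ*·ψ'' dx / ∫|ψ|² dx.
Expand each integrand as polynomial × e^(−2ax²) and use ∫x^(2j)·e^(−2ax²) dx = (2j−1)!!/(4a)^j · √(π/(2a)), odd powers → 0; here √(π/(2a)) = 0.80566. Differentiate with the product rule, d/dx e^(−ax²) = −2ax·e^(−ax²).
State is unnormalized: ∫|ψ|² dx = 0.55149, and ∫ψ*·(−ħ² ψ'') dx = 3.8445, so ⟨p²⟩ = 3.8445 / 0.55149.
⟨p²⟩ = 6.9712.

6.97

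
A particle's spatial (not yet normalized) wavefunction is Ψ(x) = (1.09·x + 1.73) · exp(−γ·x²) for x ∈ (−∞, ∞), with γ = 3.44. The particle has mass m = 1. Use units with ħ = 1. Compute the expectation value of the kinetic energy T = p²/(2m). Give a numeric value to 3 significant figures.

T = −(ħ²/2m) d²/dx², so ⟨T⟩ = −(ħ²/2m) ∫ Ψ*·Ψ'' dx / ∫|Ψ|² dx; with m = 1.
Expand each integrand as polynomial × e^(−2γx²) and use ∫x^(2j)·e^(−2γx²) dx = (2j−1)!!/(4γ)^j · √(π/(2γ)), odd powers → 0; here √(π/(2γ)) = 0.67574. Differentiate with the product rule, d/dx e^(−γx²) = −2γx·e^(−γx²).
State is unnormalized: ∫|Ψ|² dx = 2.0808, and ∫Ψ*·(−ħ²/2m · Ψ'') dx = 3.7796, so ⟨T⟩ = 3.7796 / 2.0808.
⟨T⟩ = 1.8165.

1.82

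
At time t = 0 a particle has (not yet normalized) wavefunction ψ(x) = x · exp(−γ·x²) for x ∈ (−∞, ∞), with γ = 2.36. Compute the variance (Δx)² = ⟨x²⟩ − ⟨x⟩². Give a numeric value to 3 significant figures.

Compute ⟨x⟩ and ⟨x²⟩ separately, then (Δx)² = ⟨x²⟩ − ⟨x⟩².
Expand each integrand as polynomial × e^(−2γx²) and use ∫x^(2j)·e^(−2γx²) dx = (2j−1)!!/(4γ)^j · √(π/(2γ)), odd powers → 0; here √(π/(2γ)) = 0.81584.
Normalization: ∫|ψ|² dx = 0.086424.
⟨x⟩ = 0.0000 and ⟨x²⟩ = 0.31780.
(Δx)² = 0.31780 − (0.0000)² = 0.31780.

0.318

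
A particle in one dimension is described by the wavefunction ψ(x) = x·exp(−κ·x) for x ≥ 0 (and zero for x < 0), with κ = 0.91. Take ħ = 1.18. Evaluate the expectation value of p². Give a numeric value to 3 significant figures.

p² ψ = −ħ² d²ψ/dx²; ⟨p²⟩ = −ħ² ∫ ψ*·ψ'' dx / ∫|ψ|² dx.
Differentiate x·exp(−κ·x) with the product rule; every integrand then reduces to terms xʲ·e^(−2κx) on [0, ∞), with ∫₀^∞ xʲ·e^(−2κx) dx = j!/(2κ)^(j+1).
State is unnormalized: ∫|ψ|² dx = 0.33175, and ∫ψ*·(−ħ² ψ'') dx = 0.38253, so ⟨p²⟩ = 0.38253 / 0.33175.
⟨p²⟩ = 1.1530.

1.15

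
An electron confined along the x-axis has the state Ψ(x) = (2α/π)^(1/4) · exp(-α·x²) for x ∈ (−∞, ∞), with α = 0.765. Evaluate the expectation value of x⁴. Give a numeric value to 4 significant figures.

0.3204

⟨x⁴⟩ = ∫ x⁴·|Ψ|² dx (integrals over the domain).
Gaussian moments: ∫x^(2j)·e^(−2αx²) dx = (2j−1)!!/(4α)^j · √(π/(2α)), odd powers integrate to 0; here √(π/(2α)) = 1.4329.
⟨x⁴⟩ = 0.32039.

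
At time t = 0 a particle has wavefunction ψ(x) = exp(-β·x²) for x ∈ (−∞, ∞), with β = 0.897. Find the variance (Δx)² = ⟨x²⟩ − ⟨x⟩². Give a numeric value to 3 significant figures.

0.279

Compute ⟨x⟩ and ⟨x²⟩ separately, then (Δx)² = ⟨x²⟩ − ⟨x⟩².
Gaussian moments: ∫x^(2j)·e^(−2βx²) dx = (2j−1)!!/(4β)^j · √(π/(2β)), odd powers integrate to 0; here √(π/(2β)) = 1.3233.
Normalization: ∫|ψ|² dx = 1.3233.
⟨x⟩ = 0.0000 and ⟨x²⟩ = 0.27871.
(Δx)² = 0.27871 − (0.0000)² = 0.27871.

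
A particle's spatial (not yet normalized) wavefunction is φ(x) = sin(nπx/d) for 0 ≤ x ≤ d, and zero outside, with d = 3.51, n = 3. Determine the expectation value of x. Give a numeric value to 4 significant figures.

⟨x⟩ = ∫ x·|φ|² dx / ∫|φ|² dx (integrals over the domain).
With sin²θ = (1 − cos2θ)/2 on 0 ≤ x ≤ d: ∫sin²(nπx/d) dx = d/2, ∫x·sin²(nπx/d) dx = d²/4, ∫x²·sin²(nπx/d) dx = d³·(1/6 − 1/(4n²π²)); higher powers xᵏ the same way, integrating xᵏ·cos(2nπx/d) by parts.
State is unnormalized: ∫|φ|² dx = 1.7550, and ∫φ*·x·φ dx = 3.0800, so ⟨x⟩ = 3.0800 / 1.7550.
⟨x⟩ = 1.7550.

1.755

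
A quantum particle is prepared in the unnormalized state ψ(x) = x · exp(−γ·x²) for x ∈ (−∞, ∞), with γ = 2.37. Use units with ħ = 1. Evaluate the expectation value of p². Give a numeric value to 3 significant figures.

p² ψ = −ħ² d²ψ/dx²; ⟨p²⟩ = −ħ² ∫ ψ*·ψ'' dx / ∫|ψ|² dx.
Expand each integrand as polynomial × e^(−2γx²) and use ∫x^(2j)·e^(−2γx²) dx = (2j−1)!!/(4γ)^j · √(π/(2γ)), odd powers → 0; here √(π/(2γ)) = 0.81412. Differentiate with the product rule, d/dx e^(−γx²) = −2γx·e^(−γx²).
State is unnormalized: ∫|ψ|² dx = 0.085877, and ∫ψ*·(−ħ² ψ'') dx = 0.61059, so ⟨p²⟩ = 0.61059 / 0.085877.
⟨p²⟩ = 7.1100.

7.11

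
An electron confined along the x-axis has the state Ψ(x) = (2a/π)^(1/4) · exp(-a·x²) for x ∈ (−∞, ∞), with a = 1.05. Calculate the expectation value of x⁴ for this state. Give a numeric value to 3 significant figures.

0.170

⟨x⁴⟩ = ∫ x⁴·|Ψ|² dx (integrals over the domain).
Gaussian moments: ∫x^(2j)·e^(−2ax²) dx = (2j−1)!!/(4a)^j · √(π/(2a)), odd powers integrate to 0; here √(π/(2a)) = 1.2231.
⟨x⁴⟩ = 0.17007.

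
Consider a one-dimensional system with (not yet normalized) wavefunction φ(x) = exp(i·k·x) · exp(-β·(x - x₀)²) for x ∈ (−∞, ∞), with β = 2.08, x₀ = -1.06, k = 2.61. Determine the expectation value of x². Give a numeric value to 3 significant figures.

1.24

⟨x²⟩ = ∫ x²·|φ|² dx / ∫|φ|² dx (integrals over the domain).
Gaussian moments (u = x − x₀): ∫u^(2j)·e^(−2βu²) du = (2j−1)!!/(4β)^j · √(π/(2β)), odd powers integrate to 0; here √(π/(2β)) = 0.86902.
State is unnormalized: ∫|φ|² dx = 0.86902, and ∫φ*·x²·φ dx = 1.0809, so ⟨x²⟩ = 1.0809 / 0.86902.
⟨x²⟩ = 1.2438.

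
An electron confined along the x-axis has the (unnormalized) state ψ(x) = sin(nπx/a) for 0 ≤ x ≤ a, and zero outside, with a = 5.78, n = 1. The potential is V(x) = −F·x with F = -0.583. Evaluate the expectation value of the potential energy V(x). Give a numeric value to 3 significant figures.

⟨V⟩ = ∫ V(x)·|ψ|² dx / ∫|ψ|² dx.
With sin²θ = (1 − cos2θ)/2 on 0 ≤ x ≤ a: ∫sin²(nπx/a) dx = a/2, ∫x·sin²(nπx/a) dx = a²/4, ∫x²·sin²(nπx/a) dx = a³·(1/6 − 1/(4n²π²)); higher powers xᵏ the same way, integrating xᵏ·cos(2nπx/a) by parts.
State is unnormalized: ∫|ψ|² dx = 2.8900, and ∫ψ*·V(x)·ψ dx = 4.8693, so ⟨V⟩ = 4.8693 / 2.8900.
⟨V⟩ = 1.6849.

1.68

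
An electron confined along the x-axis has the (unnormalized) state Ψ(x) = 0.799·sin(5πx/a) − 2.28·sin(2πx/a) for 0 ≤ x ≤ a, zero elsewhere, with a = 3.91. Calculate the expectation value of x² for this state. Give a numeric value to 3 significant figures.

⟨x²⟩ = ∫ x²·|Ψ|² dx / ∫|Ψ|² dx (integrals over the domain).
On 0 ≤ x ≤ a (j ≠ l): ∫sin²(jπx/a) dx = a/2, ∫sin(jπx/a)·sin(lπx/a) dx = 0; diagonal moments ∫x·sin²(jπx/a) dx = a²/4, ∫x²·sin²(jπx/a) dx = a³·(1/6 − 1/(4j²π²)); cross terms ∫x·sin(jπx/a)·sin(lπx/a) dx = 0 for j + l even and −4jla²/(π²(j² − l²)²) for j + l odd, ∫x²·sin(jπx/a)·sin(lπx/a) dx = (−1)^(j+l)·4jla³/(π²(j² − l²)²); higher powers the same way via product-to-sum and parts.
State is unnormalized: ∫|Ψ|² dx = 11.411, and ∫Ψ*·x²·Ψ dx = 58.146, so ⟨x²⟩ = 58.146 / 11.411.
⟨x²⟩ = 5.0956.

5.10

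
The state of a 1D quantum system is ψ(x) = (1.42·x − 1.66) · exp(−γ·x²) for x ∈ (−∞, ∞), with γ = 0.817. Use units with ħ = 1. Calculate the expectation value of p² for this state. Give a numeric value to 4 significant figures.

1.116

p² ψ = −ħ² d²ψ/dx²; ⟨p²⟩ = −ħ² ∫ ψ*·ψ'' dx / ∫|ψ|² dx.
Expand each integrand as polynomial × e^(−2γx²) and use ∫x^(2j)·e^(−2γx²) dx = (2j−1)!!/(4γ)^j · √(π/(2γ)), odd powers → 0; here √(π/(2γ)) = 1.3866. Differentiate with the product rule, d/dx e^(−γx²) = −2γx·e^(−γx²).
State is unnormalized: ∫|ψ|² dx = 4.6764, and ∫ψ*·(−ħ² ψ'') dx = 5.2186, so ⟨p²⟩ = 5.2186 / 4.6764.
⟨p²⟩ = 1.1159.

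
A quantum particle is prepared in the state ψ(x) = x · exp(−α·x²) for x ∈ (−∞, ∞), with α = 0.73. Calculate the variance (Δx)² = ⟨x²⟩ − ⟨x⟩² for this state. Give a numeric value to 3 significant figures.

1.03

Compute ⟨x⟩ and ⟨x²⟩ separately, then (Δx)² = ⟨x²⟩ − ⟨x⟩².
Expand each integrand as polynomial × e^(−2αx²) and use ∫x^(2j)·e^(−2αx²) dx = (2j−1)!!/(4α)^j · √(π/(2α)), odd powers → 0; here √(π/(2α)) = 1.4669.
Normalization: ∫|ψ|² dx = 0.50236.
⟨x⟩ = 0.0000 and ⟨x²⟩ = 1.0274.
(Δx)² = 1.0274 − (0.0000)² = 1.0274.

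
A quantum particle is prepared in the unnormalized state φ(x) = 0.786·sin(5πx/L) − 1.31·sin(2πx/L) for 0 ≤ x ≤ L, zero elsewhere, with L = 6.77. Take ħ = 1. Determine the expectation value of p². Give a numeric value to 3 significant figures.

p² φ = −ħ² d²φ/dx²; ⟨p²⟩ = −ħ² ∫ φ*·φ'' dx / ∫|φ|² dx.
d²/dx² sin(jπx/L) = −(jπ/L)²·sin(jπx/L); on 0 ≤ x ≤ L, ∫sin²(jπx/L) dx = L/2 and ∫sin(jπx/L)·sin(lπx/L) dx = 0 for j ≠ l, so only diagonal terms survive in ∫|φ|² and ∫φ·φ″; ∫φ·φ′ dx = [φ²/2] between the walls = 0.
State is unnormalized: ∫|φ|² dx = 7.9002, and ∫φ*·(−ħ² φ'') dx = 16.262, so ⟨p²⟩ = 16.262 / 7.9002.
⟨p²⟩ = 2.0584.

2.06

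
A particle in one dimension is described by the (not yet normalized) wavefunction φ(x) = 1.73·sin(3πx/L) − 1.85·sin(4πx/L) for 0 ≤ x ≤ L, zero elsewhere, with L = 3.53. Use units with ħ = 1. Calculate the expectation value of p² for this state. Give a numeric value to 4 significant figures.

p² φ = −ħ² d²φ/dx²; ⟨p²⟩ = −ħ² ∫ φ*·φ'' dx / ∫|φ|² dx.
d²/dx² sin(jπx/L) = −(jπ/L)²·sin(jπx/L); on 0 ≤ x ≤ L, ∫sin²(jπx/L) dx = L/2 and ∫sin(jπx/L)·sin(lπx/L) dx = 0 for j ≠ l, so only diagonal terms survive in ∫|φ|² and ∫φ·φ″; ∫φ·φ′ dx = [φ²/2] between the walls = 0.
State is unnormalized: ∫|φ|² dx = 11.323, and ∫φ*·(−ħ² φ'') dx = 114.21, so ⟨p²⟩ = 114.21 / 11.323.
⟨p²⟩ = 10.086.

10.09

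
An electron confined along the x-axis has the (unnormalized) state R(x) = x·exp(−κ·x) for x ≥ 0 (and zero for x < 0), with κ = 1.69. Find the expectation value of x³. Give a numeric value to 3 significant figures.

1.55

⟨x³⟩ = ∫ x³·|R|² dx / ∫|R|² dx (integrals over the domain).
Every integrand reduces to terms xʲ·e^(−2κx) on [0, ∞); use ∫₀^∞ xʲ·e^(−2κx) dx = j!/(2κ)^(j+1).
State is unnormalized: ∫|R|² dx = 0.051794, and ∫R*·x³·R dx = 0.080479, so ⟨x³⟩ = 0.080479 / 0.051794.
⟨x³⟩ = 1.5538.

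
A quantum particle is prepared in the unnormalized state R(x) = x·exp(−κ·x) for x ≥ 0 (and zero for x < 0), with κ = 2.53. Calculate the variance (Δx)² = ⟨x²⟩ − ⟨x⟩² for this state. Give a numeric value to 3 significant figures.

0.117

Compute ⟨x⟩ and ⟨x²⟩ separately, then (Δx)² = ⟨x²⟩ − ⟨x⟩².
Every integrand reduces to terms xʲ·e^(−2κx) on [0, ∞); use ∫₀^∞ xʲ·e^(−2κx) dx = j!/(2κ)^(j+1).
Normalization: ∫|R|² dx = 0.015438.
⟨x⟩ = 0.59289 and ⟨x²⟩ = 0.46868.
(Δx)² = 0.46868 − (0.59289)² = 0.11717.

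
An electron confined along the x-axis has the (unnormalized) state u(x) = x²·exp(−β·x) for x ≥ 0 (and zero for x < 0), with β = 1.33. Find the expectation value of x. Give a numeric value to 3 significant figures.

1.88

⟨x⟩ = ∫ x·|u|² dx / ∫|u|² dx (integrals over the domain).
Every integrand reduces to terms xʲ·e^(−2βx) on [0, ∞); use ∫₀^∞ xʲ·e^(−2βx) dx = j!/(2β)^(j+1).
State is unnormalized: ∫|u|² dx = 0.18022, and ∫u*·x·u dx = 0.33876, so ⟨x⟩ = 0.33876 / 0.18022.
⟨x⟩ = 1.8797.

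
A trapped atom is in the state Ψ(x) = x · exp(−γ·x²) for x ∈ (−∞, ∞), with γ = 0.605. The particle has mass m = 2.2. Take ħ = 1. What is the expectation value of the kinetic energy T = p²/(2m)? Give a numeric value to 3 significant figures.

0.413

T = −(ħ²/2m) d²/dx², so ⟨T⟩ = −(ħ²/2m) ∫ Ψ*·Ψ'' dx / ∫|Ψ|² dx; with m = 2.2.
Expand each integrand as polynomial × e^(−2γx²) and use ∫x^(2j)·e^(−2γx²) dx = (2j−1)!!/(4γ)^j · √(π/(2γ)), odd powers → 0; here √(π/(2γ)) = 1.6113. Differentiate with the product rule, d/dx e^(−γx²) = −2γx·e^(−γx²).
State is unnormalized: ∫|Ψ|² dx = 0.66584, and ∫Ψ*·(−ħ²/2m · Ψ'') dx = 0.27466, so ⟨T⟩ = 0.27466 / 0.66584.
⟨T⟩ = 0.41250.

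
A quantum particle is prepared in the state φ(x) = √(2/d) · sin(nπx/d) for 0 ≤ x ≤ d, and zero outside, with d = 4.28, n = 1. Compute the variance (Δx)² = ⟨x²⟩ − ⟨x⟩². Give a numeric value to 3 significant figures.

Compute ⟨x⟩ and ⟨x²⟩ separately, then (Δx)² = ⟨x²⟩ − ⟨x⟩².
With sin²θ = (1 − cos2θ)/2 on 0 ≤ x ≤ d: ∫sin²(nπx/d) dx = d/2, ∫x·sin²(nπx/d) dx = d²/4, ∫x²·sin²(nπx/d) dx = d³·(1/6 − 1/(4n²π²)); higher powers xᵏ the same way, integrating xᵏ·cos(2nπx/d) by parts.
⟨x⟩ = 2.1400 and ⟨x²⟩ = 5.1781.
(Δx)² = 5.1781 − (2.1400)² = 0.59851.

0.599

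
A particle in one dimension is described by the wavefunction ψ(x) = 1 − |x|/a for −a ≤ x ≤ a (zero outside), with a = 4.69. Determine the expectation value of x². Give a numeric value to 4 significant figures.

⟨x²⟩ = ∫ x²·|ψ|² dx / ∫|ψ|² dx (integrals over the domain).
ψ is even, so ∫ over [−a, a] = 2∫₀ᵃ with ψ = 1 − x/a there: ∫₀ᵃ (1 − x/a)² dx = a/3, ∫₀ᵃ x²(1 − x/a)² dx = a³/30, ∫₀ᵃ x⁴(1 − x/a)² dx = a⁵/105.
State is unnormalized: ∫|ψ|² dx = 3.1267, and ∫ψ*·x²·ψ dx = 6.8774, so ⟨x²⟩ = 6.8774 / 3.1267.
⟨x²⟩ = 2.1996.

2.200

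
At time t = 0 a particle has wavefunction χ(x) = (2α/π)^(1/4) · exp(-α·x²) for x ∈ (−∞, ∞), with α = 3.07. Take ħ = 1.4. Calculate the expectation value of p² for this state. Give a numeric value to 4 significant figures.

6.017

p² χ = −ħ² d²χ/dx²; ⟨p²⟩ = −ħ² ∫ χ*·χ'' dx.
Gaussian moments: ∫x^(2j)·e^(−2αx²) dx = (2j−1)!!/(4α)^j · √(π/(2α)), odd powers integrate to 0; here √(π/(2α)) = 0.71530. Derivatives: d/dx e^(−αx²) = −2αx·e^(−αx²), d²/dx² e^(−αx²) = (4α²x² − 2α)·e^(−αx²).
⟨p²⟩ = 6.0172.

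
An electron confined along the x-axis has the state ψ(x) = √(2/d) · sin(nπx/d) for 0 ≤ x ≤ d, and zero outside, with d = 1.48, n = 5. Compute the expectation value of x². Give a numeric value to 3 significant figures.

0.726

⟨x²⟩ = ∫ x²·|ψ|² dx (integrals over the domain).
With sin²θ = (1 − cos2θ)/2 on 0 ≤ x ≤ d: ∫sin²(nπx/d) dx = d/2, ∫x·sin²(nπx/d) dx = d²/4, ∫x²·sin²(nπx/d) dx = d³·(1/6 − 1/(4n²π²)); higher powers xᵏ the same way, integrating xᵏ·cos(2nπx/d) by parts.
⟨x²⟩ = 0.72569.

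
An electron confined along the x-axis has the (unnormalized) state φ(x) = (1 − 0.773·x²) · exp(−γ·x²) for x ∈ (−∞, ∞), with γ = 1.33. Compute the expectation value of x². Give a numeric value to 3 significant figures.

0.108

⟨x²⟩ = ∫ x²·|φ|² dx / ∫|φ|² dx (integrals over the domain).
Expand each integrand as polynomial × e^(−2γx²) and use ∫x^(2j)·e^(−2γx²) dx = (2j−1)!!/(4γ)^j · √(π/(2γ)), odd powers → 0; here √(π/(2γ)) = 1.0868.
State is unnormalized: ∫|φ|² dx = 0.83978, and ∫φ*·x²·φ dx = 0.090879, so ⟨x²⟩ = 0.090879 / 0.83978.
⟨x²⟩ = 0.10822.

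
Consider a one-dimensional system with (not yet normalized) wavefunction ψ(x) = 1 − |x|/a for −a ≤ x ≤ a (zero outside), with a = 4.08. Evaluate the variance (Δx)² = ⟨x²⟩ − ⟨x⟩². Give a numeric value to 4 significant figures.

1.665

Compute ⟨x⟩ and ⟨x²⟩ separately, then (Δx)² = ⟨x²⟩ − ⟨x⟩².
ψ is even, so ∫ over [−a, a] = 2∫₀ᵃ with ψ = 1 − x/a there: ∫₀ᵃ (1 − x/a)² dx = a/3, ∫₀ᵃ x²(1 − x/a)² dx = a³/30, ∫₀ᵃ x⁴(1 − x/a)² dx = a⁵/105.
Normalization: ∫|ψ|² dx = 2.7200.
⟨x⟩ = 0.0000 and ⟨x²⟩ = 1.6646.
(Δx)² = 1.6646 − (0.0000)² = 1.6646.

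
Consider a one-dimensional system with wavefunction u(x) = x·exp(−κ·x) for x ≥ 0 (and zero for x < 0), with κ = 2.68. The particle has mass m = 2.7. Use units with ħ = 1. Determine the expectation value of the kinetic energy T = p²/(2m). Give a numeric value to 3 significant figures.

1.33

T = −(ħ²/2m) d²/dx², so ⟨T⟩ = −(ħ²/2m) ∫ u*·u'' dx / ∫|u|² dx; with m = 2.7.
Differentiate x·exp(−κ·x) with the product rule; every integrand then reduces to terms xʲ·e^(−2κx) on [0, ∞), with ∫₀^∞ xʲ·e^(−2κx) dx = j!/(2κ)^(j+1).
State is unnormalized: ∫|u|² dx = 0.012988, and ∫u*·(−ħ²/2m · u'') dx = 0.017275, so ⟨T⟩ = 0.017275 / 0.012988.
⟨T⟩ = 1.3301.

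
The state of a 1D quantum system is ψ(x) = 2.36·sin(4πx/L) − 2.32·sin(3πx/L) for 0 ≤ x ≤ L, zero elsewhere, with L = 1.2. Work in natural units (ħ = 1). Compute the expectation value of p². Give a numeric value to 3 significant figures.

p² ψ = −ħ² d²ψ/dx²; ⟨p²⟩ = −ħ² ∫ ψ*·ψ'' dx / ∫|ψ|² dx.
d²/dx² sin(jπx/L) = −(jπ/L)²·sin(jπx/L); on 0 ≤ x ≤ L, ∫sin²(jπx/L) dx = L/2 and ∫sin(jπx/L)·sin(lπx/L) dx = 0 for j ≠ l, so only diagonal terms survive in ∫|ψ|² and ∫ψ·ψ″; ∫ψ·ψ′ dx = [ψ²/2] between the walls = 0.
State is unnormalized: ∫|ψ|² dx = 6.5712, and ∫ψ*·(−ħ² ψ'') dx = 565.67, so ⟨p²⟩ = 565.67 / 6.5712.
⟨p²⟩ = 86.084.

86.1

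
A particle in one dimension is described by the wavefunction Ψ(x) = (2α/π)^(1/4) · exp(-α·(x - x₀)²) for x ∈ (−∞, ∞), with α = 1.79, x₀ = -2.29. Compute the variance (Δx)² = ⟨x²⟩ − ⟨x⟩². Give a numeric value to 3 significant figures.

Compute ⟨x⟩ and ⟨x²⟩ separately, then (Δx)² = ⟨x²⟩ − ⟨x⟩².
Gaussian moments (u = x − x₀): ∫u^(2j)·e^(−2αu²) du = (2j−1)!!/(4α)^j · √(π/(2α)), odd powers integrate to 0; here √(π/(2α)) = 0.93677.
⟨x⟩ = -2.2900 and ⟨x²⟩ = 5.3838.
(Δx)² = 5.3838 − (-2.2900)² = 0.13966.

0.140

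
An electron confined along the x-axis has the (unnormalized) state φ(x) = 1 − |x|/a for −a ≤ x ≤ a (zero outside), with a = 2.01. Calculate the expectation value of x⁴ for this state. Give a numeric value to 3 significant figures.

0.466

⟨x⁴⟩ = ∫ x⁴·|φ|² dx / ∫|φ|² dx (integrals over the domain).
φ is even, so ∫ over [−a, a] = 2∫₀ᵃ with φ = 1 − x/a there: ∫₀ᵃ (1 − x/a)² dx = a/3, ∫₀ᵃ x²(1 − x/a)² dx = a³/30, ∫₀ᵃ x⁴(1 − x/a)² dx = a⁵/105.
State is unnormalized: ∫|φ|² dx = 1.3400, and ∫φ*·x⁴·φ dx = 0.62492, so ⟨x⁴⟩ = 0.62492 / 1.3400.
⟨x⁴⟩ = 0.46635.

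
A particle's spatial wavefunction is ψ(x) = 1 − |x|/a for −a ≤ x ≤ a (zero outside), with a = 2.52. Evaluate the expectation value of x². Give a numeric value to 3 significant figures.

0.635

⟨x²⟩ = ∫ x²·|ψ|² dx / ∫|ψ|² dx (integrals over the domain).
ψ is even, so ∫ over [−a, a] = 2∫₀ᵃ with ψ = 1 − x/a there: ∫₀ᵃ (1 − x/a)² dx = a/3, ∫₀ᵃ x²(1 − x/a)² dx = a³/30, ∫₀ᵃ x⁴(1 − x/a)² dx = a⁵/105.
State is unnormalized: ∫|ψ|² dx = 1.6800, and ∫ψ*·x²·ψ dx = 1.0669, so ⟨x²⟩ = 1.0669 / 1.6800.
⟨x²⟩ = 0.63504.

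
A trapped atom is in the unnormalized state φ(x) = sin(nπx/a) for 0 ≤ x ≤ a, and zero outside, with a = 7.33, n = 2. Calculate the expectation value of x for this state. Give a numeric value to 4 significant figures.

3.665

⟨x⟩ = ∫ x·|φ|² dx / ∫|φ|² dx (integrals over the domain).
With sin²θ = (1 − cos2θ)/2 on 0 ≤ x ≤ a: ∫sin²(nπx/a) dx = a/2, ∫x·sin²(nπx/a) dx = a²/4, ∫x²·sin²(nπx/a) dx = a³·(1/6 − 1/(4n²π²)); higher powers xᵏ the same way, integrating xᵏ·cos(2nπx/a) by parts.
State is unnormalized: ∫|φ|² dx = 3.6650, and ∫φ*·x·φ dx = 13.432, so ⟨x⟩ = 13.432 / 3.6650.
⟨x⟩ = 3.6650.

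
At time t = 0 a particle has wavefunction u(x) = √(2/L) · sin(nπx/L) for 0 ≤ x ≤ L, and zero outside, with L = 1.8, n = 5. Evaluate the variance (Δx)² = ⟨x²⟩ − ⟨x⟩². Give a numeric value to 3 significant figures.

0.263

Compute ⟨x⟩ and ⟨x²⟩ separately, then (Δx)² = ⟨x²⟩ − ⟨x⟩².
With sin²θ = (1 − cos2θ)/2 on 0 ≤ x ≤ L: ∫sin²(nπx/L) dx = L/2, ∫x·sin²(nπx/L) dx = L²/4, ∫x²·sin²(nπx/L) dx = L³·(1/6 − 1/(4n²π²)); higher powers xᵏ the same way, integrating xᵏ·cos(2nπx/L) by parts.
⟨x⟩ = 0.90000 and ⟨x²⟩ = 1.0734.
(Δx)² = 1.0734 − (0.90000)² = 0.26343.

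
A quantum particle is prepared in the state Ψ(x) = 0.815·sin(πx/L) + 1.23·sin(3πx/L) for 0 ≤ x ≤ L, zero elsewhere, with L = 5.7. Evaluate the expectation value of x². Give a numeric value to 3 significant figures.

11.3

⟨x²⟩ = ∫ x²·|Ψ|² dx / ∫|Ψ|² dx (integrals over the domain).
On 0 ≤ x ≤ L (j ≠ l): ∫sin²(jπx/L) dx = L/2, ∫sin(jπx/L)·sin(lπx/L) dx = 0; diagonal moments ∫x·sin²(jπx/L) dx = L²/4, ∫x²·sin²(jπx/L) dx = L³·(1/6 − 1/(4j²π²)); cross terms ∫x·sin(jπx/L)·sin(lπx/L) dx = 0 for j + l even and −4jlL²/(π²(j² − l²)²) for j + l odd, ∫x²·sin(jπx/L)·sin(lπx/L) dx = (−1)^(j+l)·4jlL³/(π²(j² − l²)²); higher powers the same way via product-to-sum and parts.
State is unnormalized: ∫|Ψ|² dx = 6.2048, and ∫Ψ*·x²·Ψ dx = 70.347, so ⟨x²⟩ = 70.347 / 6.2048.
⟨x²⟩ = 11.338.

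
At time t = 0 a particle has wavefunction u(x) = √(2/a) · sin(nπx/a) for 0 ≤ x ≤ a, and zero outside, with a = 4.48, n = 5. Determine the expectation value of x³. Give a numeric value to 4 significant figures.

⟨x³⟩ = ∫ x³·|u|² dx (integrals over the domain).
With sin²θ = (1 − cos2θ)/2 on 0 ≤ x ≤ a: ∫sin²(nπx/a) dx = a/2, ∫x·sin²(nπx/a) dx = a²/4, ∫x²·sin²(nπx/a) dx = a³·(1/6 − 1/(4n²π²)); higher powers xᵏ the same way, integrating xᵏ·cos(2nπx/a) by parts.
⟨x³⟩ = 22.206.

22.21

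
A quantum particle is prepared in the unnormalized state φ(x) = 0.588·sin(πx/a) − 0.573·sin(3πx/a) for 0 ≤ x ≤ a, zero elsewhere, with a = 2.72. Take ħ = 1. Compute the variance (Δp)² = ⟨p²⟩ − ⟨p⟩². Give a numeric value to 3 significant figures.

6.53

Compute ⟨p⟩ and ⟨p²⟩ separately; (Δp)² = ⟨p²⟩ − ⟨p⟩².
d²/dx² sin(jπx/a) = −(jπ/a)²·sin(jπx/a); on 0 ≤ x ≤ a, ∫sin²(jπx/a) dx = a/2 and ∫sin(jπx/a)·sin(lπx/a) dx = 0 for j ≠ l, so only diagonal terms survive in ∫|φ|² and ∫φ·φ″; ∫φ·φ′ dx = [φ²/2] between the walls = 0.
Normalization: ∫|φ|² dx = 0.91674.
⟨p⟩ = 0.0000 and ⟨p²⟩ = 6.5322.
(Δp)² = 6.5322 − (0.0000)² = 6.5322.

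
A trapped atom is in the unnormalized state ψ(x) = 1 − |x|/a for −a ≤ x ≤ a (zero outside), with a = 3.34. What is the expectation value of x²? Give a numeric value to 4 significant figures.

⟨x²⟩ = ∫ x²·|ψ|² dx / ∫|ψ|² dx (integrals over the domain).
ψ is even, so ∫ over [−a, a] = 2∫₀ᵃ with ψ = 1 − x/a there: ∫₀ᵃ (1 − x/a)² dx = a/3, ∫₀ᵃ x²(1 − x/a)² dx = a³/30, ∫₀ᵃ x⁴(1 − x/a)² dx = a⁵/105.
State is unnormalized: ∫|ψ|² dx = 2.2267, and ∫ψ*·x²·ψ dx = 2.4840, so ⟨x²⟩ = 2.4840 / 2.2267.
⟨x²⟩ = 1.1156.

1.116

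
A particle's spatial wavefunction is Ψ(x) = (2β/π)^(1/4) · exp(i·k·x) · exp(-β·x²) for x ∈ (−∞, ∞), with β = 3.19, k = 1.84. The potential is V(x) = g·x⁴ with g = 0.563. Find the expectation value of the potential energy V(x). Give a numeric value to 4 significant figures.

⟨V⟩ = ∫ V(x)·|Ψ|² dx.
Gaussian moments: ∫x^(2j)·e^(−2βx²) dx = (2j−1)!!/(4β)^j · √(π/(2β)), odd powers integrate to 0; here √(π/(2β)) = 0.70172.
⟨V⟩ = 0.010374.

0.01037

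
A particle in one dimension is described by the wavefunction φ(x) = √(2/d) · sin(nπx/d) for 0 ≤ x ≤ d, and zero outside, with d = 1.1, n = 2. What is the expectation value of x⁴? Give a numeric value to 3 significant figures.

⟨x⁴⟩ = ∫ x⁴·|φ|² dx (integrals over the domain).
With sin²θ = (1 − cos2θ)/2 on 0 ≤ x ≤ d: ∫sin²(nπx/d) dx = d/2, ∫x·sin²(nπx/d) dx = d²/4, ∫x²·sin²(nπx/d) dx = d³·(1/6 − 1/(4n²π²)); higher powers xᵏ the same way, integrating xᵏ·cos(2nπx/d) by parts.
⟨x⁴⟩ = 0.25714.

0.257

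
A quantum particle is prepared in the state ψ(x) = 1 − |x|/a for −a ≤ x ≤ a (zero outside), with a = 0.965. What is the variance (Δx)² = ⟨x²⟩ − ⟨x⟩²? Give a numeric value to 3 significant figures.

Compute ⟨x⟩ and ⟨x²⟩ separately, then (Δx)² = ⟨x²⟩ − ⟨x⟩².
ψ is even, so ∫ over [−a, a] = 2∫₀ᵃ with ψ = 1 − x/a there: ∫₀ᵃ (1 − x/a)² dx = a/3, ∫₀ᵃ x²(1 − x/a)² dx = a³/30, ∫₀ᵃ x⁴(1 − x/a)² dx = a⁵/105.
Normalization: ∫|ψ|² dx = 0.64333.
⟨x⟩ = 0.0000 and ⟨x²⟩ = 0.093123.
(Δx)² = 0.093123 − (0.0000)² = 0.093123.

0.0931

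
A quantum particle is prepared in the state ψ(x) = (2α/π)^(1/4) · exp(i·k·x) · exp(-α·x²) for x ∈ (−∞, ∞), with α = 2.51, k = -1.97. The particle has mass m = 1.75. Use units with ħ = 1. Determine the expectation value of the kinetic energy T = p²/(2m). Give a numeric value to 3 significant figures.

T = −(ħ²/2m) d²/dx², so ⟨T⟩ = −(ħ²/2m) ∫ ψ*·ψ'' dx; with m = 1.75.
Gaussian moments: ∫x^(2j)·e^(−2αx²) dx = (2j−1)!!/(4α)^j · √(π/(2α)), odd powers integrate to 0; here √(π/(2α)) = 0.79108. Derivatives: ψ′ = (ik − 2αx)·ψ, ψ″ = ((ik − 2αx)² − 2α)·ψ; the odd-in-x pieces drop out.
⟨T⟩ = 1.8260.

1.83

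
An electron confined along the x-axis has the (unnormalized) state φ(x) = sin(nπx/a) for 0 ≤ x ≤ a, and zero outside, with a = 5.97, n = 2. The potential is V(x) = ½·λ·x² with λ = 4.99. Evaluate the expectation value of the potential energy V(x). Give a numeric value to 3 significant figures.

28.5

⟨V⟩ = ∫ V(x)·|φ|² dx / ∫|φ|² dx.
With sin²θ = (1 − cos2θ)/2 on 0 ≤ x ≤ a: ∫sin²(nπx/a) dx = a/2, ∫x·sin²(nπx/a) dx = a²/4, ∫x²·sin²(nπx/a) dx = a³·(1/6 − 1/(4n²π²)); higher powers xᵏ the same way, integrating xᵏ·cos(2nπx/a) by parts.
State is unnormalized: ∫|φ|² dx = 2.9850, and ∫φ*·V(x)·φ dx = 85.118, so ⟨V⟩ = 85.118 / 2.9850.
⟨V⟩ = 28.515.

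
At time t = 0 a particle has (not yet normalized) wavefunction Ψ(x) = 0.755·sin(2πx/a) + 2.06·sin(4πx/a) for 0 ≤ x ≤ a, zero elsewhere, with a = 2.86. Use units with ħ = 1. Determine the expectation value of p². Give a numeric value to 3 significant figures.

17.6

p² Ψ = −ħ² d²Ψ/dx²; ⟨p²⟩ = −ħ² ∫ Ψ*·Ψ'' dx / ∫|Ψ|² dx.
d²/dx² sin(jπx/a) = −(jπ/a)²·sin(jπx/a); on 0 ≤ x ≤ a, ∫sin²(jπx/a) dx = a/2 and ∫sin(jπx/a)·sin(lπx/a) dx = 0 for j ≠ l, so only diagonal terms survive in ∫|Ψ|² and ∫Ψ·Ψ″; ∫Ψ·Ψ′ dx = [Ψ²/2] between the walls = 0.
State is unnormalized: ∫|Ψ|² dx = 6.8835, and ∫Ψ*·(−ħ² Ψ'') dx = 121.09, so ⟨p²⟩ = 121.09 / 6.8835.
⟨p²⟩ = 17.591.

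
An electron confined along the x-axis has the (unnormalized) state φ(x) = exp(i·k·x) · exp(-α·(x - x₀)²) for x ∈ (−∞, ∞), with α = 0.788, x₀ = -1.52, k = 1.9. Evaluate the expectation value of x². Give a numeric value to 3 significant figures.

⟨x²⟩ = ∫ x²·|φ|² dx / ∫|φ|² dx (integrals over the domain).
Gaussian moments (u = x − x₀): ∫u^(2j)·e^(−2αu²) du = (2j−1)!!/(4α)^j · √(π/(2α)), odd powers integrate to 0; here √(π/(2α)) = 1.4119.
State is unnormalized: ∫|φ|² dx = 1.4119, and ∫φ*·x²·φ dx = 3.7099, so ⟨x²⟩ = 3.7099 / 1.4119.
⟨x²⟩ = 2.6277.

2.63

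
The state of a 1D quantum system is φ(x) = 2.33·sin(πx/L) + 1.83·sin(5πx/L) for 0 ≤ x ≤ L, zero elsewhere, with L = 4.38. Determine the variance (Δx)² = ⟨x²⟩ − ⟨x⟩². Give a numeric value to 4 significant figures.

Compute ⟨x⟩ and ⟨x²⟩ separately, then (Δx)² = ⟨x²⟩ − ⟨x⟩².
On 0 ≤ x ≤ L (j ≠ l): ∫sin²(jπx/L) dx = L/2, ∫sin(jπx/L)·sin(lπx/L) dx = 0; diagonal moments ∫x·sin²(jπx/L) dx = L²/4, ∫x²·sin²(jπx/L) dx = L³·(1/6 − 1/(4j²π²)); cross terms ∫x·sin(jπx/L)·sin(lπx/L) dx = 0 for j + l even and −4jlL²/(π²(j² − l²)²) for j + l odd, ∫x²·sin(jπx/L)·sin(lπx/L) dx = (−1)^(j+l)·4jlL³/(π²(j² − l²)²); higher powers the same way via product-to-sum and parts.
Normalization: ∫|φ|² dx = 19.223.
⟨x⟩ = 2.1900 and ⟨x²⟩ = 5.9100.
(Δx)² = 5.9100 − (2.1900)² = 1.1139.

1.114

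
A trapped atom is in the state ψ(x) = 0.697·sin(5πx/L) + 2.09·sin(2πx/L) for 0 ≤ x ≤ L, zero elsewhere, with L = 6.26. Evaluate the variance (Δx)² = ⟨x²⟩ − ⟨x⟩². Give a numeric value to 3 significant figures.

Compute ⟨x⟩ and ⟨x²⟩ separately, then (Δx)² = ⟨x²⟩ − ⟨x⟩².
On 0 ≤ x ≤ L (j ≠ l): ∫sin²(jπx/L) dx = L/2, ∫sin(jπx/L)·sin(lπx/L) dx = 0; diagonal moments ∫x·sin²(jπx/L) dx = L²/4, ∫x²·sin²(jπx/L) dx = L³·(1/6 − 1/(4j²π²)); cross terms ∫x·sin(jπx/L)·sin(lπx/L) dx = 0 for j + l even and −4jlL²/(π²(j² − l²)²) for j + l odd, ∫x²·sin(jπx/L)·sin(lπx/L) dx = (−1)^(j+l)·4jlL³/(π²(j² − l²)²); higher powers the same way via product-to-sum and parts.
Normalization: ∫|ψ|² dx = 15.193.
⟨x⟩ = 3.0609 and ⟨x²⟩ = 12.176.
(Δx)² = 12.176 − (3.0609)² = 2.8063.

2.81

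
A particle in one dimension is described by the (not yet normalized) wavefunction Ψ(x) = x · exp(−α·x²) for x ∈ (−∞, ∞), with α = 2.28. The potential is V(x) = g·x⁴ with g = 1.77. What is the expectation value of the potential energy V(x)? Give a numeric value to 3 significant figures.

⟨V⟩ = ∫ V(x)·|Ψ|² dx / ∫|Ψ|² dx.
Expand each integrand as polynomial × e^(−2αx²) and use ∫x^(2j)·e^(−2αx²) dx = (2j−1)!!/(4α)^j · √(π/(2α)), odd powers → 0; here √(π/(2α)) = 0.83003.
State is unnormalized: ∫|Ψ|² dx = 0.091012, and ∫Ψ*·V(x)·Ψ dx = 0.029052, so ⟨V⟩ = 0.029052 / 0.091012.
⟨V⟩ = 0.31921.

0.319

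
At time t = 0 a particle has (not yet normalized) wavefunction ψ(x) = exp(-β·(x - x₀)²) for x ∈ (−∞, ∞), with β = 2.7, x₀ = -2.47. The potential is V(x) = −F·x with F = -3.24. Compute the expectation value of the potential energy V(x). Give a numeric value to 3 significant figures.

⟨V⟩ = ∫ V(x)·|ψ|² dx / ∫|ψ|² dx.
Gaussian moments (u = x − x₀): ∫u^(2j)·e^(−2βu²) du = (2j−1)!!/(4β)^j · √(π/(2β)), odd powers integrate to 0; here √(π/(2β)) = 0.76274.
State is unnormalized: ∫|ψ|² dx = 0.76274, and ∫ψ*·V(x)·ψ dx = -6.1041, so ⟨V⟩ = -6.1041 / 0.76274.
⟨V⟩ = -8.0028.

-8.00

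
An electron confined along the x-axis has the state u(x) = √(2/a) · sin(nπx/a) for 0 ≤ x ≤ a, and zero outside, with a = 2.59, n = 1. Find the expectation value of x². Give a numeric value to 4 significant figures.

1.896

⟨x²⟩ = ∫ x²·|u|² dx (integrals over the domain).
With sin²θ = (1 − cos2θ)/2 on 0 ≤ x ≤ a: ∫sin²(nπx/a) dx = a/2, ∫x·sin²(nπx/a) dx = a²/4, ∫x²·sin²(nπx/a) dx = a³·(1/6 − 1/(4n²π²)); higher powers xᵏ the same way, integrating xᵏ·cos(2nπx/a) by parts.
⟨x²⟩ = 1.8962.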